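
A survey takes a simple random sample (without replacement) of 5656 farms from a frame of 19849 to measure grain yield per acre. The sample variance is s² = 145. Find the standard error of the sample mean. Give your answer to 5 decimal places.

0.13539

Under SRS without replacement, Var(ȳ) = (1 − f)·s²/n with f = n/N = 5656/19849 = 0.28495138.
Var(ȳ) = (1 − 0.28495138)·145/5656 = 0.71504862·0.025636492 = 0.018331338.
SE(ȳ) = √(0.018331338) = 0.13539.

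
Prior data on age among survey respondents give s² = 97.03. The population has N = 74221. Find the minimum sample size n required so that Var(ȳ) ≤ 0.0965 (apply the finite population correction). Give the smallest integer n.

993

Without fpc, n₀ = s²/D = 97.03/0.0965 = 1005.4922.
With fpc, (1 − n/N)·s²/n ≤ D requires n ≥ n₀/(1 + n₀/N) = 1005.4922/(1 + 1005.4922/74221) = 992.0526.
Rounding up, n = 993.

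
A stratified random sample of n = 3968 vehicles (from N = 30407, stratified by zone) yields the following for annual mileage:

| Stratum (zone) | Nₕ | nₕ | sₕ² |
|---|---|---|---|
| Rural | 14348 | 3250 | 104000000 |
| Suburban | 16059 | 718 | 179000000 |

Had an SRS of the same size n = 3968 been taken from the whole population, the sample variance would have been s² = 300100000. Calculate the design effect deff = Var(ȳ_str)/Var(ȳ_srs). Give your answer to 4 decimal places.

1.0940

Var(ȳ_str) = Σ Wₕ²(1−fₕ)sₕ²/nₕ with Wₕ = Nₕ/30407:
  Rural: (14348/30407)²·(1−3250/14348)·104000000/3250 = 5511.108
  Suburban: (16059/30407)²·(1−718/16059)·179000000/718 = 66428.372
  → Var(ȳ_str) = 71939.48.
Var(ȳ_srs) = (1 − 3968/30407)·300100000/3968 = 65760.602.
deff = 71939.48 / 65760.602 = 1.0940.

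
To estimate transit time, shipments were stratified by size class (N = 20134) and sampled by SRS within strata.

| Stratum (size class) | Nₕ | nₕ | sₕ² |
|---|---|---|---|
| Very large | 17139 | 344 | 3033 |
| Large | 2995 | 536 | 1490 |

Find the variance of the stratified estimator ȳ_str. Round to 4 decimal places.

Var(ȳ_str) = Σₕ Wₕ²(1 − fₕ)sₕ²/nₕ with Wₕ = Nₕ/N, N = 20134.
Very large: Wₕ = 0.85124665; term = 0.85124665²·(1 − 0.02007118)·3033/344 = 6.2606486.
Large: Wₕ = 0.14875335; term = 0.14875335²·(1 − 0.17896494)·1490/536 = 0.050502945.
Sum = 6.3111515.

6.3112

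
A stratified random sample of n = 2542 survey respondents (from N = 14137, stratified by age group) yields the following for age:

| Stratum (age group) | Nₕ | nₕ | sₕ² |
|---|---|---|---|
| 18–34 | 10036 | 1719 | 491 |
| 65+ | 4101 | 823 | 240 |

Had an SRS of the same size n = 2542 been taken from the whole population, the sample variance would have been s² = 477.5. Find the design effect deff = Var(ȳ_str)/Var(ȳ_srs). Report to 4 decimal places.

0.9016

Var(ȳ_str) = Σ Wₕ²(1−fₕ)sₕ²/nₕ with Wₕ = Nₕ/14137:
  18–34: (10036/14137)²·(1−1719/10036)·491/1719 = 0.11929396
  65+: (4101/14137)²·(1−823/4101)·240/823 = 0.01961533
  → Var(ȳ_str) = 0.13890929.
Var(ȳ_srs) = (1 − 2542/14137)·477.5/2542 = 0.1540676.
deff = 0.13890929 / 0.1540676 = 0.9016.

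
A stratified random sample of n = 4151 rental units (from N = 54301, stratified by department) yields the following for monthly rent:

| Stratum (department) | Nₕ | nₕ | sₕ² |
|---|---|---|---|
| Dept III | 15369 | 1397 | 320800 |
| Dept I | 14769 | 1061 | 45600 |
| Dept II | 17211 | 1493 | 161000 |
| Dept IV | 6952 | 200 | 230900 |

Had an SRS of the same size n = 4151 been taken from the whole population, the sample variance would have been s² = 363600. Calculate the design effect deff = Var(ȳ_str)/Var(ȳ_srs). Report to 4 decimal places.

Var(ȳ_str) = Σ Wₕ²(1−fₕ)sₕ²/nₕ with Wₕ = Nₕ/54301:
  Dept III: (15369/54301)²·(1−1397/15369)·320800/1397 = 16.723473
  Dept I: (14769/54301)²·(1−1061/14769)·45600/1061 = 2.9509306
  Dept II: (17211/54301)²·(1−1493/17211)·161000/1493 = 9.8935876
  Dept IV: (6952/54301)²·(1−200/6952)·230900/200 = 18.378941
  → Var(ȳ_str) = 47.946932.
Var(ȳ_srs) = (1 − 4151/54301)·363600/4151 = 80.897342.
deff = 47.946932 / 80.897342 = 0.5927.

0.5927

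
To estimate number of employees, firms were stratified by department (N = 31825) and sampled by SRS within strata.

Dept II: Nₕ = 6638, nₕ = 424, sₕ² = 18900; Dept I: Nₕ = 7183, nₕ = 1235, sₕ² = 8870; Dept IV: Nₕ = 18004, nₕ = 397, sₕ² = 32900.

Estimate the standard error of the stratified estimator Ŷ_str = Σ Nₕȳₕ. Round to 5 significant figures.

168570

Var(Ŷ_str) = Σₕ Nₕ²(1 − fₕ)sₕ²/nₕ.
Dept II: 6638²·(1 − 424/6638)·18900/424 = 1.8386728 × 10^9.
Dept I: 7183²·(1 − 1235/7183)·8870/1235 = 3.068552 × 10^8.
Dept IV: 18004²·(1 − 397/18004)·32900/397 = 2.6269981 × 10^10.
Sum = 2.8415509 × 10^10.
SE = √(2.8415509 × 10^10) = 168570.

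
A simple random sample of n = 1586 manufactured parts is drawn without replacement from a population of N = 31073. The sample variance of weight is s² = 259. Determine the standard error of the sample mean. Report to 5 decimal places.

0.39366

Under SRS without replacement, Var(ȳ) = (1 − f)·s²/n with f = n/N = 1586/31073 = 0.05104110.
Var(ȳ) = (1 − 0.05104110)·259/1586 = 0.94895890·0.16330391 = 0.1549687.
SE(ȳ) = √(0.1549687) = 0.39366.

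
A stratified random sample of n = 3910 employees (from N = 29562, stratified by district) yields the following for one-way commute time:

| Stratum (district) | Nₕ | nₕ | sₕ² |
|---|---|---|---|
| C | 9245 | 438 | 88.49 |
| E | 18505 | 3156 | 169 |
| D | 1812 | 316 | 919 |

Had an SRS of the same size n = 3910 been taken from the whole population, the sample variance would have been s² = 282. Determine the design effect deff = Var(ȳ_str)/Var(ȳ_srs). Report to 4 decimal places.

Var(ȳ_str) = Σ Wₕ²(1−fₕ)sₕ²/nₕ with Wₕ = Nₕ/29562:
  C: (9245/29562)²·(1−438/9245)·88.49/438 = 0.018822936
  E: (18505/29562)²·(1−3156/18505)·169/3156 = 0.017404088
  D: (1812/29562)²·(1−316/1812)·919/316 = 0.009020915
  → Var(ȳ_str) = 0.045247939.
Var(ȳ_srs) = (1 − 3910/29562)·282/3910 = 0.062583489.
deff = 0.045247939 / 0.062583489 = 0.7230.

0.7230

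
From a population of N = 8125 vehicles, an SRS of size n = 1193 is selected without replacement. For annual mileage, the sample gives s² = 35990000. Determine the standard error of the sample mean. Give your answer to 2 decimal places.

Under SRS without replacement, Var(ȳ) = (1 − f)·s²/n with f = n/N = 1193/8125 = 0.14683077.
Var(ȳ) = (1 − 0.14683077)·35990000/1193 = 0.85316923·30167.645 = 25738.106.
SE(ȳ) = √(25738.106) = 160.43.

160.43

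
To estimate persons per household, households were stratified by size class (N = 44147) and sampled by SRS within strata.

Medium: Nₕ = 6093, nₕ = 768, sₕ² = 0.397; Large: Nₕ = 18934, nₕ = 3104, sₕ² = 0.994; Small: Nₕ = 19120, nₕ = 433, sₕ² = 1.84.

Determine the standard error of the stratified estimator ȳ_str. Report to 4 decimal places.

0.0289

Var(ȳ_str) = Σₕ Wₕ²(1 − fₕ)sₕ²/nₕ with Wₕ = Nₕ/N, N = 44147.
Medium: Wₕ = 0.13801617; term = 0.13801617²·(1 − 0.12604628)·0.397/768 = 8.6055312 × 10^-6.
Large: Wₕ = 0.42888531; term = 0.42888531²·(1 − 0.16393789)·0.994/3104 = 4.9247656 × 10^-5.
Small: Wₕ = 0.43309851; term = 0.43309851²·(1 − 0.02264644)·1.84/433 = 7.7903148 × 10^-4.
Sum = 8.3688467 × 10^-4.
SE = √(8.3688467 × 10^-4) = 0.0289.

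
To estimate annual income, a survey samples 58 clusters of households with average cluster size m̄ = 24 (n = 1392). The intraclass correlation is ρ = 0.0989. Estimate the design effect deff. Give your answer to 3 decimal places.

deff = 1 + (24 − 1)·0.0989 = 1 + 2.2747 = 3.2747.

3.275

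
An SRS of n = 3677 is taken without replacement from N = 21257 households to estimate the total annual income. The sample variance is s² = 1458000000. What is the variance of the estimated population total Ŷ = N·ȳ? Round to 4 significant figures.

Var(Ŷ) = N²·Var(ȳ) = N²·(1 − n/N)·s²/n.
f = 3677/21257 = 0.17297831; Var(ȳ) = 0.82702169·1458000000/3677 = 327929.73.
Var(Ŷ) = 21257² · 327929.73 = 1.4817834 × 10^14.

1.482 × 10^14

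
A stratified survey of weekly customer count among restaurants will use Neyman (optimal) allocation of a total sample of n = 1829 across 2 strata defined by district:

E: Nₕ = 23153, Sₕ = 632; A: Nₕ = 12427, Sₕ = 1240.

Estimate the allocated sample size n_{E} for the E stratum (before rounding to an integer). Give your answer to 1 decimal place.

Neyman allocation: nₕ = n·NₕSₕ / Σⱼ NⱼSⱼ.
Σ NⱼSⱼ = 23153·632 + 12427·1240 = 3.0042176 × 10^7.
n_{E} = 1829·23153·632 / (3.0042176 × 10^7) = 890.9.

890.9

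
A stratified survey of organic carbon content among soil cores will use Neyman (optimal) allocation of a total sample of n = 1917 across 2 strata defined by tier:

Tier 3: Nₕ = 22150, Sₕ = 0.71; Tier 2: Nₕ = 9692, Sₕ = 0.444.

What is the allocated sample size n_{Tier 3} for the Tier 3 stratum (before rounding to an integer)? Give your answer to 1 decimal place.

1505.1

Neyman allocation: nₕ = n·NₕSₕ / Σⱼ NⱼSⱼ.
Σ NⱼSⱼ = 22150·0.71 + 9692·0.444 = 20029.748.
n_{Tier 3} = 1917·22150·0.71 / 20029.748 = 1505.1.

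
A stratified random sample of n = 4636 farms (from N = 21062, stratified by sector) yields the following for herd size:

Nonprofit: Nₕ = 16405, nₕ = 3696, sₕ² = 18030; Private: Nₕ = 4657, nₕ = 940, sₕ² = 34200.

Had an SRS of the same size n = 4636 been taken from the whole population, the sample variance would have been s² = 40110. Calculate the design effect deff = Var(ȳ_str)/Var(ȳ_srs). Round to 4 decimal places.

Var(ȳ_str) = Σ Wₕ²(1−fₕ)sₕ²/nₕ with Wₕ = Nₕ/21062:
  Nonprofit: (16405/21062)²·(1−3696/16405)·18030/3696 = 2.292726
  Private: (4657/21062)²·(1−940/4657)·34200/940 = 1.4197041
  → Var(ȳ_str) = 3.7124301.
Var(ȳ_srs) = (1 − 4636/21062)·40110/4636 = 6.7474775.
deff = 3.7124301 / 6.7474775 = 0.5502.

0.5502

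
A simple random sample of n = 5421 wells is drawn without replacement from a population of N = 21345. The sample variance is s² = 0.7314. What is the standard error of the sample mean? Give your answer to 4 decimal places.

Under SRS without replacement, Var(ȳ) = (1 − f)·s²/n with f = n/N = 5421/21345 = 0.25397048.
Var(ȳ) = (1 − 0.25397048)·0.7314/5421 = 0.74602952·1.3491976 × 10^-4 = 1.0065412 × 10^-4.
SE(ȳ) = √(1.0065412 × 10^-4) = 0.0100.

0.0100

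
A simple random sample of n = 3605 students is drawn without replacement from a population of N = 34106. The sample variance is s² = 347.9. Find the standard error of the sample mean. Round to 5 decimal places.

Under SRS without replacement, Var(ȳ) = (1 − f)·s²/n with f = n/N = 3605/34106 = 0.10569988.
Var(ȳ) = (1 − 0.10569988)·347.9/3605 = 0.89430012·0.096504854 = 0.086304303.
SE(ȳ) = √(0.086304303) = 0.29378.

0.29378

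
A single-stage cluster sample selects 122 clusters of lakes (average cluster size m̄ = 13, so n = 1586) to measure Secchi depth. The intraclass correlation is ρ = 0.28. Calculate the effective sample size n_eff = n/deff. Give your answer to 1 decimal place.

363.8

deff = 1 + (13 − 1)·0.28 = 1 + 3.36 = 4.36.
n_eff = 1586 / 4.36 = 363.8.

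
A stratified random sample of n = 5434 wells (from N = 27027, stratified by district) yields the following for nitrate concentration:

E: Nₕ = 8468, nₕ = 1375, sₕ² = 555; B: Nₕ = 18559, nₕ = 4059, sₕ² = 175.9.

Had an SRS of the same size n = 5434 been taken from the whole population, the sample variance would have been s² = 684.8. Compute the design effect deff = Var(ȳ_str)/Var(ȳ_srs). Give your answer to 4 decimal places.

Var(ȳ_str) = Σ Wₕ²(1−fₕ)sₕ²/nₕ with Wₕ = Nₕ/27027:
  E: (8468/27027)²·(1−1375/8468)·555/1375 = 0.033189859
  B: (18559/27027)²·(1−4059/18559)·175.9/4059 = 0.015965175
  → Var(ȳ_str) = 0.049155034.
Var(ȳ_srs) = (1 − 5434/27027)·684.8/5434 = 0.10068372.
deff = 0.049155034 / 0.10068372 = 0.4882.

0.4882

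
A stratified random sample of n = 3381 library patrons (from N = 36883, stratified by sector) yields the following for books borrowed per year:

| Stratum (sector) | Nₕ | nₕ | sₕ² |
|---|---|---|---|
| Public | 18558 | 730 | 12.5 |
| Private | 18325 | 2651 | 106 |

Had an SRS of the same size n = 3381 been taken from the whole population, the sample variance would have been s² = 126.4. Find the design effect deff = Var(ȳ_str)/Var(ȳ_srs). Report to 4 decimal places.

0.3712

Var(ȳ_str) = Σ Wₕ²(1−fₕ)sₕ²/nₕ with Wₕ = Nₕ/36883:
  Public: (18558/36883)²·(1−730/18558)·12.5/730 = 0.0041645537
  Private: (18325/36883)²·(1−2651/18325)·106/2651 = 0.0084424303
  → Var(ȳ_str) = 0.012606984.
Var(ȳ_srs) = (1 − 3381/36883)·126.4/3381 = 0.033958336.
deff = 0.012606984 / 0.033958336 = 0.3712.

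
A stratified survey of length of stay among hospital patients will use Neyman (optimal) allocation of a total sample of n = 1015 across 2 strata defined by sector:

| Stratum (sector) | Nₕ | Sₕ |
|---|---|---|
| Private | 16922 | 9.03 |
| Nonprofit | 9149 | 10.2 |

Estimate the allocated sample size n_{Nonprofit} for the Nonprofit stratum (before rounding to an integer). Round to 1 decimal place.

384.8

Neyman allocation: nₕ = n·NₕSₕ / Σⱼ NⱼSⱼ.
Σ NⱼSⱼ = 16922·9.03 + 9149·10.2 = 246125.46.
n_{Nonprofit} = 1015·9149·10.2 / 246125.46 = 384.8.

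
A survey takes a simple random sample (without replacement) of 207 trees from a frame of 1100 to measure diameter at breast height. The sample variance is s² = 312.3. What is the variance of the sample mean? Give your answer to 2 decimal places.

Under SRS without replacement, Var(ȳ) = (1 − f)·s²/n with f = n/N = 207/1100 = 0.18818182.
Var(ȳ) = (1 − 0.18818182)·312.3/207 = 0.81181818·1.5086957 = 1.2247866.

1.22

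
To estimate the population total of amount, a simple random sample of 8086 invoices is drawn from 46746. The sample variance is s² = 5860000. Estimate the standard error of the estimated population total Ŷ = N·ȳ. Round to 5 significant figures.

1.1444 × 10^6

Var(Ŷ) = N²·Var(ȳ) = N²·(1 − n/N)·s²/n.
f = 8086/46746 = 0.17297737; Var(ȳ) = 0.82702263·5860000/8086 = 599.35105.
Var(Ŷ) = 46746² · 599.35105 = 1.309695 × 10^12.
SE(Ŷ) = √(1.309695 × 10^12) = 1.1444 × 10^6.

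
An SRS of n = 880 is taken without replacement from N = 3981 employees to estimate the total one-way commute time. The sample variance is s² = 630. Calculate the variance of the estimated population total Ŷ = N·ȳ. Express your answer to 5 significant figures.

Var(Ŷ) = N²·Var(ȳ) = N²·(1 − n/N)·s²/n.
f = 880/3981 = 0.22104999; Var(ȳ) = 0.77895001·630/880 = 0.5576574.
Var(Ŷ) = 3981² · 0.5576574 = 8.8379558 × 10^6.

8.8380 × 10^6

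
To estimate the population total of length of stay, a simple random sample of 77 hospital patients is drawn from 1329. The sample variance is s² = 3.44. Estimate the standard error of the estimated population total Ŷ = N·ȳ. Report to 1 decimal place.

Var(Ŷ) = N²·Var(ȳ) = N²·(1 − n/N)·s²/n.
f = 77/1329 = 0.05793830; Var(ȳ) = 0.94206170·3.44/77 = 0.042086912.
Var(Ŷ) = 1329² · 0.042086912 = 74335.63.
SE(Ŷ) = √(74335.63) = 272.6.

272.6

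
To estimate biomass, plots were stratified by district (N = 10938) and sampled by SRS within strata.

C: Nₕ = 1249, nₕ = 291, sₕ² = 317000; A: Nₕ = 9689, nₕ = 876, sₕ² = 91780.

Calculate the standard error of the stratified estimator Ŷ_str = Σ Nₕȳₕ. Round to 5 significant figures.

101240

Var(Ŷ_str) = Σₕ Nₕ²(1 − fₕ)sₕ²/nₕ.
C: 1249²·(1 − 291/1249)·317000/291 = 1.3034495 × 10^9.
A: 9689²·(1 − 876/9689)·91780/876 = 8.9463662 × 10^9.
Sum = 1.0249816 × 10^10.
SE = √(1.0249816 × 10^10) = 101240.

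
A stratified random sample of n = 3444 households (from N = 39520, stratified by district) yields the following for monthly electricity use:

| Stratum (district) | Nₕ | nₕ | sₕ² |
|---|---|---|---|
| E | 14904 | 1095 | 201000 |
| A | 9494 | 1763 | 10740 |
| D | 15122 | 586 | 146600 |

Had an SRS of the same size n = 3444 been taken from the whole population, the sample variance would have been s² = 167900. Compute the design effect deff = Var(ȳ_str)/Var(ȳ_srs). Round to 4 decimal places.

Var(ȳ_str) = Σ Wₕ²(1−fₕ)sₕ²/nₕ with Wₕ = Nₕ/39520:
  E: (14904/39520)²·(1−1095/14904)·201000/1095 = 24.188734
  A: (9494/39520)²·(1−1763/9494)·10740/1763 = 0.2862879
  D: (15122/39520)²·(1−586/15122)·146600/586 = 35.209238
  → Var(ȳ_str) = 59.68426.
Var(ȳ_srs) = (1 − 3444/39520)·167900/3444 = 44.50297.
deff = 59.68426 / 44.50297 = 1.3411.

1.3411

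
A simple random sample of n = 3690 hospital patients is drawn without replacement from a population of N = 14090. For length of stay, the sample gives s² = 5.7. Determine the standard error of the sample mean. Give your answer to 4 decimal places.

0.0338

Under SRS without replacement, Var(ȳ) = (1 − f)·s²/n with f = n/N = 3690/14090 = 0.26188786.
Var(ȳ) = (1 − 0.26188786)·5.7/3690 = 0.73811214·0.0015447154 = 0.0011401732.
SE(ȳ) = √(0.0011401732) = 0.0338.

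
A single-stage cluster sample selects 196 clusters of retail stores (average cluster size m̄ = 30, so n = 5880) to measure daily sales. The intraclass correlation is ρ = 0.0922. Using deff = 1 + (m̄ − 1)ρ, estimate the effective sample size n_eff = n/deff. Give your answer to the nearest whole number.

1601

deff = 1 + (30 − 1)·0.0922 = 1 + 2.6738 = 3.6738.
n_eff = 5880 / 3.6738 = 1601.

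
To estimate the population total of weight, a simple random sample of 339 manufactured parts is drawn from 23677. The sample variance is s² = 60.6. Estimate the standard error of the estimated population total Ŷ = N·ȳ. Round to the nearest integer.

Var(Ŷ) = N²·Var(ȳ) = N²·(1 − n/N)·s²/n.
f = 339/23677 = 0.01431769; Var(ȳ) = 0.98568231·60.6/339 = 0.17620162.
Var(Ŷ) = 23677² · 0.17620162 = 9.8778686 × 10^7.
SE(Ŷ) = √(9.8778686 × 10^7) = 9939.

9939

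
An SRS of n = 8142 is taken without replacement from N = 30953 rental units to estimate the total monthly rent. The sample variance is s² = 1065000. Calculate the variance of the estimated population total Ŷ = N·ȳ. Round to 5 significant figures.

Var(Ŷ) = N²·Var(ȳ) = N²·(1 − n/N)·s²/n.
f = 8142/30953 = 0.26304397; Var(ȳ) = 0.73695603·1065000/8142 = 96.396238.
Var(Ŷ) = 30953² · 96.396238 = 9.2356099 × 10^10.

9.2356 × 10^10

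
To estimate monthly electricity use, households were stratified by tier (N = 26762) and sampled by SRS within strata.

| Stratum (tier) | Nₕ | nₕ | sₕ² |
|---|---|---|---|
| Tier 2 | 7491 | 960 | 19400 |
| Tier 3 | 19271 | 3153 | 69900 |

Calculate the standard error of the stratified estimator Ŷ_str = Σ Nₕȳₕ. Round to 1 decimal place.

88739.5

Var(Ŷ_str) = Σₕ Nₕ²(1 − fₕ)sₕ²/nₕ.
Tier 2: 7491²·(1 − 960/7491)·19400/960 = 9.8866686 × 10^8.
Tier 3: 19271²·(1 − 3153/19271)·69900/3153 = 6.8860252 × 10^9.
Sum = 7.8746921 × 10^9.
SE = √(7.8746921 × 10^9) = 88739.5.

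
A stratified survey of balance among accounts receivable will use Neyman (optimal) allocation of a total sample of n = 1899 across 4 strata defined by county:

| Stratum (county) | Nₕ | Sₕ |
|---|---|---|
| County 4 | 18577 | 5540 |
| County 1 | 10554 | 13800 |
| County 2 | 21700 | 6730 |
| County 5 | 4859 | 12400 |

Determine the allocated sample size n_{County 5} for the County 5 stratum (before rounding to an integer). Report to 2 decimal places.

251.55

Neyman allocation: nₕ = n·NₕSₕ / Σⱼ NⱼSⱼ.
Σ NⱼSⱼ = 18577·5540 + 10554·13800 + 21700·6730 + 4859·12400 = 4.5485438 × 10^8.
n_{County 5} = 1899·4859·12400 / (4.5485438 × 10^8) = 251.55.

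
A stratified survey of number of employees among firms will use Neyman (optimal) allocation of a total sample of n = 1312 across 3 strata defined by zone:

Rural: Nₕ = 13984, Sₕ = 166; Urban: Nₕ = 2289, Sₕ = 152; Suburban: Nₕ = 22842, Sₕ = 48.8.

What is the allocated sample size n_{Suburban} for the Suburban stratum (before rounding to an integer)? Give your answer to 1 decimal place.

386.5

Neyman allocation: nₕ = n·NₕSₕ / Σⱼ NⱼSⱼ.
Σ NⱼSⱼ = 13984·166 + 2289·152 + 22842·48.8 = 3.7839616 × 10^6.
n_{Suburban} = 1312·22842·48.8 / (3.7839616 × 10^6) = 386.5.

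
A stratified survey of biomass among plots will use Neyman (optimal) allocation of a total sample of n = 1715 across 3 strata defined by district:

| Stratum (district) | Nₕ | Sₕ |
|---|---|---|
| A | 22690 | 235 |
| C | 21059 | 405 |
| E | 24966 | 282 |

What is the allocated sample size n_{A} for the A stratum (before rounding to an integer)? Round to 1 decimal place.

Neyman allocation: nₕ = n·NₕSₕ / Σⱼ NⱼSⱼ.
Σ NⱼSⱼ = 22690·235 + 21059·405 + 24966·282 = 2.0901457 × 10^7.
n_{A} = 1715·22690·235 / (2.0901457 × 10^7) = 437.5.

437.5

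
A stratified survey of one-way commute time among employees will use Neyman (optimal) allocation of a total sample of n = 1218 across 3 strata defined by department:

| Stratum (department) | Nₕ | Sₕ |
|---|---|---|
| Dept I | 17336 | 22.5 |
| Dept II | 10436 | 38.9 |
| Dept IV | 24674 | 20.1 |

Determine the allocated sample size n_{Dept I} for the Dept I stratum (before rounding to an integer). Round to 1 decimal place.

367.7

Neyman allocation: nₕ = n·NₕSₕ / Σⱼ NⱼSⱼ.
Σ NⱼSⱼ = 17336·22.5 + 10436·38.9 + 24674·20.1 = 1.2919678 × 10^6.
n_{Dept I} = 1218·17336·22.5 / (1.2919678 × 10^6) = 367.7.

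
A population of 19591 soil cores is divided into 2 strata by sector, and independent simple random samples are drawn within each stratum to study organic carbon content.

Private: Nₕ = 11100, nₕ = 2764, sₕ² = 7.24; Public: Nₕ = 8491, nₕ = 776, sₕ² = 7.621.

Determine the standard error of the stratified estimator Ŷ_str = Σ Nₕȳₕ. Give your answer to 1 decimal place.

941.1

Var(Ŷ_str) = Σₕ Nₕ²(1 − fₕ)sₕ²/nₕ.
Private: 11100²·(1 − 2764/11100)·7.24/2764 = 242371.31.
Public: 8491²·(1 − 776/8491)·7.621/776 = 643346.6.
Sum = 885717.91.
SE = √(885717.91) = 941.1.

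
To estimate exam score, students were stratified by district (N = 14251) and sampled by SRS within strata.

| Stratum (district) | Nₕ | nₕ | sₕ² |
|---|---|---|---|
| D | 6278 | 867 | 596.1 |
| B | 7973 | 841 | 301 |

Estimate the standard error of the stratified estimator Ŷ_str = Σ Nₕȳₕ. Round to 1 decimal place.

Var(Ŷ_str) = Σₕ Nₕ²(1 − fₕ)sₕ²/nₕ.
D: 6278²·(1 − 867/6278)·596.1/867 = 2.3356022 × 10^7.
B: 7973²·(1 − 841/7973)·301/841 = 2.0351836 × 10^7.
Sum = 4.3707858 × 10^7.
SE = √(4.3707858 × 10^7) = 6611.2.

6611.2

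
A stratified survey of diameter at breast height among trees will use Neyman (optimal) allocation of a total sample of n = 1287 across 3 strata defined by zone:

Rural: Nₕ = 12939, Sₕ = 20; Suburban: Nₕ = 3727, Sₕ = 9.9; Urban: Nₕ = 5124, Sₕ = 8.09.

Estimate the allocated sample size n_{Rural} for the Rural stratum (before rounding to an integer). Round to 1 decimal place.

Neyman allocation: nₕ = n·NₕSₕ / Σⱼ NⱼSⱼ.
Σ NⱼSⱼ = 12939·20 + 3727·9.9 + 5124·8.09 = 337130.46.
n_{Rural} = 1287·12939·20 / 337130.46 = 987.9.

987.9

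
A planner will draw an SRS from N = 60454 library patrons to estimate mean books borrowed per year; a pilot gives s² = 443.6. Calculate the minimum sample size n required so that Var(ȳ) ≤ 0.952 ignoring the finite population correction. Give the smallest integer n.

Without fpc, n₀ = s²/D = 443.6/0.952 = 465.9664.
Rounding up, n = 466.

466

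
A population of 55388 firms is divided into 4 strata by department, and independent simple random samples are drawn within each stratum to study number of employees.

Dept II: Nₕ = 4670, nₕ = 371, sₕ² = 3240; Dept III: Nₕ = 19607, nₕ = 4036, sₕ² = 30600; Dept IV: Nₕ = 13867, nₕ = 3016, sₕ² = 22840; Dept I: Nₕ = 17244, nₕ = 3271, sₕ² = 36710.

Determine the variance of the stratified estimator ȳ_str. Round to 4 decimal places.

Var(ȳ_str) = Σₕ Wₕ²(1 − fₕ)sₕ²/nₕ with Wₕ = Nₕ/N, N = 55388.
Dept II: Wₕ = 0.08431429; term = 0.08431429²·(1 − 0.07944325)·3240/371 = 0.05715103.
Dept III: Wₕ = 0.35399364; term = 0.35399364²·(1 − 0.20584485)·30600/4036 = 0.7545127.
Dept IV: Wₕ = 0.25036109; term = 0.25036109²·(1 − 0.21749477)·22840/3016 = 0.37143744.
Dept I: Wₕ = 0.31133097; term = 0.31133097²·(1 − 0.18968917)·36710/3271 = 0.881455.
Sum = 2.0645562.

2.0646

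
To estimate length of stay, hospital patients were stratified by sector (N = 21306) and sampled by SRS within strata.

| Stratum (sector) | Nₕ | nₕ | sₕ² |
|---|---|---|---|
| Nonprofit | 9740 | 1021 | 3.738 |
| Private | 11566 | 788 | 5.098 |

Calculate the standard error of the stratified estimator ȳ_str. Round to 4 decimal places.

Var(ȳ_str) = Σₕ Wₕ²(1 − fₕ)sₕ²/nₕ with Wₕ = Nₕ/N, N = 21306.
Nonprofit: Wₕ = 0.45714822; term = 0.45714822²·(1 − 0.10482546)·3.738/1021 = 6.849129 × 10^-4.
Private: Wₕ = 0.54285178; term = 0.54285178²·(1 − 0.06813073)·5.098/788 = 0.001776606.
Sum = 0.0024615189.
SE = √(0.0024615189) = 0.0496.

0.0496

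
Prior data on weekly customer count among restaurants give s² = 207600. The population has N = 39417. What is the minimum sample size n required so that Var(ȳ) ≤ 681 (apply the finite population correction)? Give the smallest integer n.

Without fpc, n₀ = s²/D = 207600/681 = 304.8458.
With fpc, (1 − n/N)·s²/n ≤ D requires n ≥ n₀/(1 + n₀/N) = 304.8458/(1 + 304.8458/39417) = 302.5063.
Rounding up, n = 303.

303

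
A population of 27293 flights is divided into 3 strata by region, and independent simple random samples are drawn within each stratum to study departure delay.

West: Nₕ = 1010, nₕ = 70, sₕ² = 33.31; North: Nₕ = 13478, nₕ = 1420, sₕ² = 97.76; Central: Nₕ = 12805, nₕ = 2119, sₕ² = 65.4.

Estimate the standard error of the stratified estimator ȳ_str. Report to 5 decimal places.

Var(ȳ_str) = Σₕ Wₕ²(1 − fₕ)sₕ²/nₕ with Wₕ = Nₕ/N, N = 27293.
West: Wₕ = 0.03700583; term = 0.03700583²·(1 − 0.06930693)·33.31/70 = 6.0648948 × 10^-4.
North: Wₕ = 0.49382626; term = 0.49382626²·(1 − 0.10535688)·97.76/1420 = 0.015020038.
Central: Wₕ = 0.46916792; term = 0.46916792²·(1 − 0.16548223)·65.4/2119 = 0.0056694247.
Sum = 0.021295952.
SE = √(0.021295952) = 0.14593.

0.14593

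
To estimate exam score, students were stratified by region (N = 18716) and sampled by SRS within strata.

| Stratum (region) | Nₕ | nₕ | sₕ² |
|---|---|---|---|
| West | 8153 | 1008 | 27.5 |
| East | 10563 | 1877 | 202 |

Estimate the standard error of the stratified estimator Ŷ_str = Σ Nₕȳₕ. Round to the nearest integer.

Var(Ŷ_str) = Σₕ Nₕ²(1 − fₕ)sₕ²/nₕ.
West: 8153²·(1 − 1008/8153)·27.5/1008 = 1.5892486 × 10^6.
East: 10563²·(1 − 1877/10563)·202/1877 = 9.8740245 × 10^6.
Sum = 1.1463273 × 10^7.
SE = √(1.1463273 × 10^7) = 3386.

3386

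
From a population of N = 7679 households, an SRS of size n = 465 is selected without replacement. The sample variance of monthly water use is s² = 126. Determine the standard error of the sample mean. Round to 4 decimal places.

0.5045

Under SRS without replacement, Var(ȳ) = (1 − f)·s²/n with f = n/N = 465/7679 = 0.06055476.
Var(ȳ) = (1 − 0.06055476)·126/465 = 0.93944524·0.27096774 = 0.25455936.
SE(ȳ) = √(0.25455936) = 0.5045.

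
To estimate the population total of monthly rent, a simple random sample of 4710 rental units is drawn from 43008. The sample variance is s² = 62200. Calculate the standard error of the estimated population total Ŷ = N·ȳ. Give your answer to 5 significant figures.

147480

Var(Ŷ) = N²·Var(ȳ) = N²·(1 − n/N)·s²/n.
f = 4710/43008 = 0.10951451; Var(ȳ) = 0.89048549·62200/4710 = 11.759702.
Var(Ŷ) = 43008² · 11.759702 = 2.175178 × 10^10.
SE(Ŷ) = √(2.175178 × 10^10) = 147480.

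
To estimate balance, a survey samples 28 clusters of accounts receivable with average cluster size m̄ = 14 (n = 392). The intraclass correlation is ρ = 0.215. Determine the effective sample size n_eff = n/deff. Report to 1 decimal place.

103.3

deff = 1 + (14 − 1)·0.215 = 1 + 2.795 = 3.795.
n_eff = 392 / 3.795 = 103.3.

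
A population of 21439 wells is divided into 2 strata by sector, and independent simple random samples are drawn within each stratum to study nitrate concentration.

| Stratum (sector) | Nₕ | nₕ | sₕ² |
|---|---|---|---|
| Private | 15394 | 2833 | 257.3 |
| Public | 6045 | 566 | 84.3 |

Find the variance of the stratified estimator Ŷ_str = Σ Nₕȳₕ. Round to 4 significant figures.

2.249 × 10^7

Var(Ŷ_str) = Σₕ Nₕ²(1 − fₕ)sₕ²/nₕ.
Private: 15394²·(1 − 2833/15394)·257.3/2833 = 1.7561795 × 10^7.
Public: 6045²·(1 − 566/6045)·84.3/566 = 4.9329731 × 10^6.
Sum = 2.2494768 × 10^7.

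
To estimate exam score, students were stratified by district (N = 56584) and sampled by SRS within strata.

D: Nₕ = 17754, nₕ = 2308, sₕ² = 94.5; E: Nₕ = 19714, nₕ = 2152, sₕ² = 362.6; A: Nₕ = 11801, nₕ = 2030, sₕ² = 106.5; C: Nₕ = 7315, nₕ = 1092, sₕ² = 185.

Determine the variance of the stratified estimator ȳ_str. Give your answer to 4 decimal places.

0.0260

Var(ȳ_str) = Σₕ Wₕ²(1 − fₕ)sₕ²/nₕ with Wₕ = Nₕ/N, N = 56584.
D: Wₕ = 0.31376361; term = 0.31376361²·(1 − 0.12999887)·94.5/2308 = 0.0035068804.
E: Wₕ = 0.34840238; term = 0.34840238²·(1 − 0.10916100)·362.6/2152 = 0.018219941.
A: Wₕ = 0.20855719; term = 0.20855719²·(1 − 0.17201932)·106.5/2030 = 0.0018894008.
C: Wₕ = 0.12927683; term = 0.12927683²·(1 − 0.14928230)·185/1092 = 0.0024086624.
Sum = 0.026024885.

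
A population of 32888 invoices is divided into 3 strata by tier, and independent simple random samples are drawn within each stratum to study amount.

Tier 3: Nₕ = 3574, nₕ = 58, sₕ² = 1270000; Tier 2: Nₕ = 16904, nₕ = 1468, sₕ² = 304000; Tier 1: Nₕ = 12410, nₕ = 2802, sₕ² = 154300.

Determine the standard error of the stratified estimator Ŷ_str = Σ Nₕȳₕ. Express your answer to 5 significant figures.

579450

Var(Ŷ_str) = Σₕ Nₕ²(1 − fₕ)sₕ²/nₕ.
Tier 3: 3574²·(1 − 58/3574)·1270000/58 = 2.751561 × 10^11.
Tier 2: 16904²·(1 − 1468/16904)·304000/1468 = 5.403458 × 10^10.
Tier 1: 12410²·(1 − 2802/12410)·154300/2802 = 6.5660256 × 10^9.
Sum = 3.3575671 × 10^11.
SE = √(3.3575671 × 10^11) = 579450.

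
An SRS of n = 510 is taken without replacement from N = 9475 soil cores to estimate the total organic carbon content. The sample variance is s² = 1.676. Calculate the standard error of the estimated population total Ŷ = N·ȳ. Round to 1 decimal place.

Var(Ŷ) = N²·Var(ȳ) = N²·(1 − n/N)·s²/n.
f = 510/9475 = 0.05382586; Var(ȳ) = 0.94617414·1.676/510 = 0.003109388.
Var(Ŷ) = 9475² · 0.003109388 = 279147.25.
SE(Ŷ) = √(279147.25) = 528.3.

528.3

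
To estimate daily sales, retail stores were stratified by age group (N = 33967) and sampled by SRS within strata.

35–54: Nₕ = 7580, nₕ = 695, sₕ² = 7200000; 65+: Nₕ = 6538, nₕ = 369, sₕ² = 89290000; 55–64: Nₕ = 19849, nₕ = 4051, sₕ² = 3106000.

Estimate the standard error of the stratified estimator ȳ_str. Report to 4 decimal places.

Var(ȳ_str) = Σₕ Wₕ²(1 − fₕ)sₕ²/nₕ with Wₕ = Nₕ/N, N = 33967.
35–54: Wₕ = 0.22315777; term = 0.22315777²·(1 − 0.09168865)·7200000/695 = 468.60451.
65+: Wₕ = 0.19248094; term = 0.19248094²·(1 − 0.05643928)·89290000/369 = 8459.0533.
55–64: Wₕ = 0.58436129; term = 0.58436129²·(1 − 0.20409089)·3106000/4051 = 208.38457.
Sum = 9136.0424.
SE = √(9136.0424) = 95.5826.

95.5826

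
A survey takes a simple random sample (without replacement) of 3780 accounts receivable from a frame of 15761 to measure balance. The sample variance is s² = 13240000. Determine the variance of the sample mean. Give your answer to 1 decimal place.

Under SRS without replacement, Var(ȳ) = (1 − f)·s²/n with f = n/N = 3780/15761 = 0.23983250.
Var(ȳ) = (1 − 0.23983250)·13240000/3780 = 0.76016750·3502.6455 = 2662.5973.

2662.6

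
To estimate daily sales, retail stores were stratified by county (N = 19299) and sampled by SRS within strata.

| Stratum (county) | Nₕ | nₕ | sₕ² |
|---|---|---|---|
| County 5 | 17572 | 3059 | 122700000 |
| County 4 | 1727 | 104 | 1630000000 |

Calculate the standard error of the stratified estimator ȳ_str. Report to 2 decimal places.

Var(ȳ_str) = Σₕ Wₕ²(1 − fₕ)sₕ²/nₕ with Wₕ = Nₕ/N, N = 19299.
County 5: Wₕ = 0.91051350; term = 0.91051350²·(1 − 0.17408377)·122700000/3059 = 27464.637.
County 4: Wₕ = 0.08948650; term = 0.08948650²·(1 − 0.06022003)·1630000000/104 = 117949.34.
Sum = 145413.98.
SE = √(145413.98) = 381.33.

381.33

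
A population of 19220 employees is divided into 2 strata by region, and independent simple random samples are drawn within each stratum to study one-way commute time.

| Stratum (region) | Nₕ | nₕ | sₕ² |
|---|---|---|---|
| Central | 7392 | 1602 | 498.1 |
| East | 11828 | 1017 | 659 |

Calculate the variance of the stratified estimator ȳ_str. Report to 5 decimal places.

0.26033

Var(ȳ_str) = Σₕ Wₕ²(1 − fₕ)sₕ²/nₕ with Wₕ = Nₕ/N, N = 19220.
Central: Wₕ = 0.38459938; term = 0.38459938²·(1 − 0.21672078)·498.1/1602 = 0.036023656.
East: Wₕ = 0.61540062; term = 0.61540062²·(1 − 0.08598241)·659/1017 = 0.22430289.
Sum = 0.26032655.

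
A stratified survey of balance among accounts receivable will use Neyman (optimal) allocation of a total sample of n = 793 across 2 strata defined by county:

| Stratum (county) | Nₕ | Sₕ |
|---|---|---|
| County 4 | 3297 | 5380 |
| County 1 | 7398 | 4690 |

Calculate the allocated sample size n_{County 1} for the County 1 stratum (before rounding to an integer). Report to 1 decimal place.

Neyman allocation: nₕ = n·NₕSₕ / Σⱼ NⱼSⱼ.
Σ NⱼSⱼ = 3297·5380 + 7398·4690 = 5.243448 × 10^7.
n_{County 1} = 793·7398·4690 / (5.243448 × 10^7) = 524.7.

524.7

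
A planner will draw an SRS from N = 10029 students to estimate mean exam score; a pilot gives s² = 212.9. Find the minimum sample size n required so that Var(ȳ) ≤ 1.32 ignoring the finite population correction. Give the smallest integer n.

162

Without fpc, n₀ = s²/D = 212.9/1.32 = 161.2879.
Rounding up, n = 162.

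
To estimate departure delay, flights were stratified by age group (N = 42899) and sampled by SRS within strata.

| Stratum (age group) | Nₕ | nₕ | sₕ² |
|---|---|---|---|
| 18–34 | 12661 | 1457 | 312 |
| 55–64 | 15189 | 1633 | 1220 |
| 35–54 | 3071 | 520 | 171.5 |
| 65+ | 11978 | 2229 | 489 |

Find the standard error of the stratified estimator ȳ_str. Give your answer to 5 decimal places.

0.33973

Var(ȳ_str) = Σₕ Wₕ²(1 − fₕ)sₕ²/nₕ with Wₕ = Nₕ/N, N = 42899.
18–34: Wₕ = 0.29513508; term = 0.29513508²·(1 − 0.11507780)·312/1457 = 0.016505999.
55–64: Wₕ = 0.35406420; term = 0.35406420²·(1 − 0.10751202)·1220/1633 = 0.083587253.
35–54: Wₕ = 0.07158675; term = 0.07158675²·(1 − 0.16932595)·171.5/520 = 0.0014039664.
65+: Wₕ = 0.27921397; term = 0.27921397²·(1 − 0.18609117)·489/2229 = 0.013920308.
Sum = 0.11541753.
SE = √(0.11541753) = 0.33973.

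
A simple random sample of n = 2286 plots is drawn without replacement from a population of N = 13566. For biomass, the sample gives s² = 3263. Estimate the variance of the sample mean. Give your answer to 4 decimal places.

1.1869

Under SRS without replacement, Var(ȳ) = (1 − f)·s²/n with f = n/N = 2286/13566 = 0.16850951.
Var(ȳ) = (1 − 0.16850951)·3263/2286 = 0.83149049·1.4273841 = 1.1868563.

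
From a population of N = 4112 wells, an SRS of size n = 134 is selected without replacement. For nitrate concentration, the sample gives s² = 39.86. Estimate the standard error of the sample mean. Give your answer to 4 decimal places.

Under SRS without replacement, Var(ȳ) = (1 − f)·s²/n with f = n/N = 134/4112 = 0.03258755.
Var(ȳ) = (1 − 0.03258755)·39.86/134 = 0.96741245·0.29746269 = 0.28776911.
SE(ȳ) = √(0.28776911) = 0.5364.

0.5364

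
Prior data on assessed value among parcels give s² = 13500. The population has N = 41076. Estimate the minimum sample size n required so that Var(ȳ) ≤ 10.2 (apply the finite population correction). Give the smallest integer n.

1283

Without fpc, n₀ = s²/D = 13500/10.2 = 1323.5294.
With fpc, (1 − n/N)·s²/n ≤ D requires n ≥ n₀/(1 + n₀/N) = 1323.5294/(1 + 1323.5294/41076) = 1282.2146.
Rounding up, n = 1283.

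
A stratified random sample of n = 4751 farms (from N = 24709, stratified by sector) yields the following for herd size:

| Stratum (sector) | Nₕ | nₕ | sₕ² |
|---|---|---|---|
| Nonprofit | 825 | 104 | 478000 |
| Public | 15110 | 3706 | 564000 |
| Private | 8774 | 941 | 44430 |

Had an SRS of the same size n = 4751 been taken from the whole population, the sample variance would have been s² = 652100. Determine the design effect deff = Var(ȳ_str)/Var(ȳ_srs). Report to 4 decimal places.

0.4758

Var(ȳ_str) = Σ Wₕ²(1−fₕ)sₕ²/nₕ with Wₕ = Nₕ/24709:
  Nonprofit: (825/24709)²·(1−104/825)·478000/104 = 4.4778901
  Public: (15110/24709)²·(1−3706/15110)·564000/3706 = 42.952161
  Private: (8774/24709)²·(1−941/8774)·44430/941 = 5.3149858
  → Var(ȳ_str) = 52.745037.
Var(ȳ_srs) = (1 − 4751/24709)·652100/4751 = 110.86412.
deff = 52.745037 / 110.86412 = 0.4758.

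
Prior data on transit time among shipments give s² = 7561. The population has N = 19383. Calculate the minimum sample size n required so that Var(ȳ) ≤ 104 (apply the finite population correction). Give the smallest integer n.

73

Without fpc, n₀ = s²/D = 7561/104 = 72.7019.
With fpc, (1 − n/N)·s²/n ≤ D requires n ≥ n₀/(1 + n₀/N) = 72.7019/(1 + 72.7019/19383) = 72.4302.
Rounding up, n = 73.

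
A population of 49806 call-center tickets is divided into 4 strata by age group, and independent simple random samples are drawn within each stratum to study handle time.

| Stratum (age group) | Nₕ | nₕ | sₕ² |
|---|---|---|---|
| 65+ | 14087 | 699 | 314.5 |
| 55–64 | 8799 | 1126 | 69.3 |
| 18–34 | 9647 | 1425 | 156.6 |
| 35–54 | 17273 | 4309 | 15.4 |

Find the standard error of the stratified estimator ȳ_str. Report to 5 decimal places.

Var(ȳ_str) = Σₕ Wₕ²(1 − fₕ)sₕ²/nₕ with Wₕ = Nₕ/N, N = 49806.
65+: Wₕ = 0.28283741; term = 0.28283741²·(1 − 0.04962022)·314.5/699 = 0.034206951.
55–64: Wₕ = 0.17666546; term = 0.17666546²·(1 − 0.12796909)·69.3/1126 = 0.0016750587.
18–34: Wₕ = 0.19369152; term = 0.19369152²·(1 − 0.14771432)·156.6/1425 = 0.0035138508.
35–54: Wₕ = 0.34680561; term = 0.34680561²·(1 − 0.24946448)·15.4/4309 = 3.2261733 × 10^-4.
Sum = 0.039718478.
SE = √(0.039718478) = 0.19929.

0.19929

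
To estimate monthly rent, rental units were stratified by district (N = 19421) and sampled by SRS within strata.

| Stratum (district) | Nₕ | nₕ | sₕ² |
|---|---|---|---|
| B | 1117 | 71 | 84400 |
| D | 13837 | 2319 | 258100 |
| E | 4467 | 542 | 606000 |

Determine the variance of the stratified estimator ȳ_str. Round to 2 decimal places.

Var(ȳ_str) = Σₕ Wₕ²(1 − fₕ)sₕ²/nₕ with Wₕ = Nₕ/N, N = 19421.
B: Wₕ = 0.05751506; term = 0.05751506²·(1 − 0.06356312)·84400/71 = 3.6823561.
D: Wₕ = 0.71247619; term = 0.71247619²·(1 − 0.16759413)·258100/2319 = 47.028713.
E: Wₕ = 0.23000875; term = 0.23000875²·(1 − 0.12133423)·606000/542 = 51.973956.
Sum = 102.68503.

102.69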